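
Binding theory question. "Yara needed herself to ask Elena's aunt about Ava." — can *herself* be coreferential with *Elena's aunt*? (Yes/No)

*herself* is a reflexive; Principle A requires it to be bound within its binding domain — the matrix clause.
— Elena's aunt: object of the clause headed by 'ask'; does not c-command the reflexive — cannot bind it (Principle A).

No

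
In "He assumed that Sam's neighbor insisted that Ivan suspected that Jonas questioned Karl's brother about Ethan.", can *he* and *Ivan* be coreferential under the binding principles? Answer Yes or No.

No

*Ivan* is an R-expression; Principle C requires it to be free (not bound by any c-commanding expression).
— he: subject of the matrix clause; the pronoun c-commands the R-expression — coreference blocked (Principle C).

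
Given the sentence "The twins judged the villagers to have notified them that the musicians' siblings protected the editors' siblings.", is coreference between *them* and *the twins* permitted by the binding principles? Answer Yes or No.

Yes

*them* is a pronoun; Principle B requires it to be free in its binding domain — the clause headed by 'notified'.
— the twins: subject of the matrix clause; c-commands the pronoun but lies outside its binding domain — allowed.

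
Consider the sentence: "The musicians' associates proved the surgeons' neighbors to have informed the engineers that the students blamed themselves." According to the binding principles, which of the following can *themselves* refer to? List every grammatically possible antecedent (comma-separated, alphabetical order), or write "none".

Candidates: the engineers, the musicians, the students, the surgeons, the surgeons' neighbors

the students

*themselves* is a reflexive; Principle A requires it to be bound within its binding domain — the clause headed by 'blamed'.
— the engineers: object of the clause headed by 'informed'; c-commands the reflexive but lies outside its binding domain — cannot bind it (Principle A).
— the musicians: possessor inside the subject DP of the matrix clause; does not c-command the reflexive — cannot bind it (Principle A).
— the students: subject of the clause headed by 'blamed'; c-commands the reflexive within its binding domain — allowed (Principle A).
— the surgeons: possessor inside the subject DP of the clause headed by 'informed'; does not c-command the reflexive — cannot bind it (Principle A).
— the surgeons' neighbors: subject of the clause headed by 'informed'; c-commands the reflexive but lies outside its binding domain — cannot bind it (Principle A).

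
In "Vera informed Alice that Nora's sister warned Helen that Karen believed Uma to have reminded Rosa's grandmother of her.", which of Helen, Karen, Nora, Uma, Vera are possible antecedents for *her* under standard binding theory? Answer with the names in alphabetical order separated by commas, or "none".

*her* is a pronoun; Principle B requires it to be free in its binding domain — the clause headed by 'reminded'.
— Helen: object of the clause headed by 'warned'; c-commands the pronoun but lies outside its binding domain — allowed.
— Karen: subject of the clause headed by 'believed'; c-commands the pronoun but lies outside its binding domain — allowed.
— Nora: possessor inside the subject DP of the clause headed by 'warned'; does not c-command the pronoun — Principle B does not apply; allowed.
— Uma: subject of the clause headed by 'reminded'; c-commands the pronoun within its binding domain — blocked (Principle B).
— Vera: subject of the matrix clause; c-commands the pronoun but lies outside its binding domain — allowed.

Helen, Karen, Nora, Vera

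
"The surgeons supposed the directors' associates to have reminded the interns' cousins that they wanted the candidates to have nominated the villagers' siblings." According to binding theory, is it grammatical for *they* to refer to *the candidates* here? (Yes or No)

No

*the candidates* is an R-expression; Principle C requires it to be free (not bound by any c-commanding expression).
— they: subject of the clause headed by 'wanted'; the pronoun c-commands the R-expression — coreference blocked (Principle C).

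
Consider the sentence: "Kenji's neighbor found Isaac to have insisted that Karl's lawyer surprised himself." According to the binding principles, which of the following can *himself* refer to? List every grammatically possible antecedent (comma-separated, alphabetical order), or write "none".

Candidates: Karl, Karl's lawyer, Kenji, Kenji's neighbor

Karl's lawyer

*himself* is a reflexive; Principle A requires it to be bound within its binding domain — the clause headed by 'surprised'.
— Karl: possessor inside the subject DP of the clause headed by 'surprised'; does not c-command the reflexive — cannot bind it (Principle A).
— Karl's lawyer: subject of the clause headed by 'surprised'; c-commands the reflexive within its binding domain — allowed (Principle A).
— Kenji: possessor inside the subject DP of the matrix clause; does not c-command the reflexive — cannot bind it (Principle A).
— Kenji's neighbor: subject of the matrix clause; c-commands the reflexive but lies outside its binding domain — cannot bind it (Principle A).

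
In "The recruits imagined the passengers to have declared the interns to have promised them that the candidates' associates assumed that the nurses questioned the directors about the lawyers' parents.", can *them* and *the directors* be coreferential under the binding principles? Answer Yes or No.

*the directors* is an R-expression; Principle C requires it to be free (not bound by any c-commanding expression).
— them: object of the clause headed by 'promised'; the pronoun c-commands the R-expression — coreference blocked (Principle C).

No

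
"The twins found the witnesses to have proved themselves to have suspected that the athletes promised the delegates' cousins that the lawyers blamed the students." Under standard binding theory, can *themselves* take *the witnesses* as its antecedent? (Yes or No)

Yes

*themselves* is a reflexive; Principle A requires it to be bound within its binding domain — the clause headed by 'proved'.
— the witnesses: subject of the clause headed by 'proved'; c-commands the reflexive within its binding domain — allowed (Principle A).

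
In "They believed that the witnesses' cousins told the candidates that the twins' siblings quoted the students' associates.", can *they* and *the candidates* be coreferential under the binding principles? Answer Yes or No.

*the candidates* is an R-expression; Principle C requires it to be free (not bound by any c-commanding expression).
— they: subject of the matrix clause; the pronoun c-commands the R-expression — coreference blocked (Principle C).

No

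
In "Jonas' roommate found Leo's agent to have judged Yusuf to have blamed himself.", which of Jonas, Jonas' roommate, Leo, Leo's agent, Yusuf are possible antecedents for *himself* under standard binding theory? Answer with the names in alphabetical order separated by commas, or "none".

*himself* is a reflexive; Principle A requires it to be bound within its binding domain — the clause headed by 'blamed'.
— Jonas: possessor inside the subject DP of the matrix clause; does not c-command the reflexive — cannot bind it (Principle A).
— Jonas' roommate: subject of the matrix clause; c-commands the reflexive but lies outside its binding domain — cannot bind it (Principle A).
— Leo: possessor inside the subject DP of the clause headed by 'judged'; does not c-command the reflexive — cannot bind it (Principle A).
— Leo's agent: subject of the clause headed by 'judged'; c-commands the reflexive but lies outside its binding domain — cannot bind it (Principle A).
— Yusuf: subject of the clause headed by 'blamed'; c-commands the reflexive within its binding domain — allowed (Principle A).

Yusuf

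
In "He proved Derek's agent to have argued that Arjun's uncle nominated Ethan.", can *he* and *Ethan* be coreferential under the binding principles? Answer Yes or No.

*Ethan* is an R-expression; Principle C requires it to be free (not bound by any c-commanding expression).
— he: subject of the matrix clause; the pronoun c-commands the R-expression — coreference blocked (Principle C).

No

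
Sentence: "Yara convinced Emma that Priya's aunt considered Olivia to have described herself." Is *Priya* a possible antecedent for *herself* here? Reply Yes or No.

*herself* is a reflexive; Principle A requires it to be bound within its binding domain — the clause headed by 'described'.
— Priya: possessor inside the subject DP of the clause headed by 'considered'; does not c-command the reflexive — cannot bind it (Principle A).

No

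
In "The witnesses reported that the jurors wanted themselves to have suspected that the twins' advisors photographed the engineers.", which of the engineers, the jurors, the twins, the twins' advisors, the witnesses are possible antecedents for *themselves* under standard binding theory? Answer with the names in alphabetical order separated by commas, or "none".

the jurors

*themselves* is a reflexive; Principle A requires it to be bound within its binding domain — the clause headed by 'wanted'.
— the engineers: object of the clause headed by 'photographed'; does not c-command the reflexive — cannot bind it (Principle A).
— the jurors: subject of the clause headed by 'wanted'; c-commands the reflexive within its binding domain — allowed (Principle A).
— the twins: possessor inside the subject DP of the clause headed by 'photographed'; does not c-command the reflexive — cannot bind it (Principle A).
— the twins' advisors: subject of the clause headed by 'photographed'; does not c-command the reflexive — cannot bind it (Principle A).
— the witnesses: subject of the matrix clause; c-commands the reflexive but lies outside its binding domain — cannot bind it (Principle A).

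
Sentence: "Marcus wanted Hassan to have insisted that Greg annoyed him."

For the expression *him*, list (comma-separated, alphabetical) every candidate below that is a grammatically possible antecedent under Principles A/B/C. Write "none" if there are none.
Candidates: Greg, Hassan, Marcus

*him* is a pronoun; Principle B requires it to be free in its binding domain — the clause headed by 'annoyed'.
— Greg: subject of the clause headed by 'annoyed'; c-commands the pronoun within its binding domain — blocked (Principle B).
— Hassan: subject of the clause headed by 'insisted'; c-commands the pronoun but lies outside its binding domain — allowed.
— Marcus: subject of the matrix clause; c-commands the pronoun but lies outside its binding domain — allowed.

Hassan, Marcus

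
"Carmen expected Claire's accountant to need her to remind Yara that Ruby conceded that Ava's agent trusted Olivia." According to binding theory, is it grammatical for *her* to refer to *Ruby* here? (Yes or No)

*Ruby* is an R-expression; Principle C requires it to be free (not bound by any c-commanding expression).
— her: subject of the clause headed by 'remind'; the pronoun c-commands the R-expression — coreference blocked (Principle C).

No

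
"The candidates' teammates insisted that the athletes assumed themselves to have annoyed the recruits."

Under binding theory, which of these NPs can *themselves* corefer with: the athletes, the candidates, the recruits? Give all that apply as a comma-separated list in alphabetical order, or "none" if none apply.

the athletes

*themselves* is a reflexive; Principle A requires it to be bound within its binding domain — the clause headed by 'assumed'.
— the athletes: subject of the clause headed by 'assumed'; c-commands the reflexive within its binding domain — allowed (Principle A).
— the candidates: possessor inside the subject DP of the matrix clause; does not c-command the reflexive — cannot bind it (Principle A).
— the recruits: object of the clause headed by 'annoyed'; does not c-command the reflexive — cannot bind it (Principle A).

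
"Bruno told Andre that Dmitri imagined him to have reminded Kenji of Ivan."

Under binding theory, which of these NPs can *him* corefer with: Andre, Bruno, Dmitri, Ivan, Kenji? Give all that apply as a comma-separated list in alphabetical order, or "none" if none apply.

Andre, Bruno

*him* is a pronoun; Principle B requires it to be free in its binding domain — the clause headed by 'imagined'.
— Andre: object of the matrix clause; c-commands the pronoun but lies outside its binding domain — allowed.
— Bruno: subject of the matrix clause; c-commands the pronoun but lies outside its binding domain — allowed.
— Dmitri: subject of the clause headed by 'imagined'; c-commands the pronoun within its binding domain — blocked (Principle B).
— Ivan: second object of the clause headed by 'reminded'; is c-commanded by the pronoun; coreference would bind this R-expression — blocked (Principle C).
— Kenji: object of the clause headed by 'reminded'; is c-commanded by the pronoun; coreference would bind this R-expression — blocked (Principle C).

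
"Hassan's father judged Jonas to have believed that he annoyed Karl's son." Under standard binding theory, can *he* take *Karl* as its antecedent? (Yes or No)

No

*he* is a pronoun; Principle B requires it to be free in its binding domain — the clause headed by 'annoyed'.
— Karl: possessor inside the object DP of the clause headed by 'annoyed'; is c-commanded by the pronoun; coreference would bind this R-expression — blocked (Principle C).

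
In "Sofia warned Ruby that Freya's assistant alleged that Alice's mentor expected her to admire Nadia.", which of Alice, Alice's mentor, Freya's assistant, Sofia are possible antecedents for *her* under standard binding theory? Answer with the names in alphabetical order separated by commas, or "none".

*her* is a pronoun; Principle B requires it to be free in its binding domain — the clause headed by 'expected'.
— Alice: possessor inside the subject DP of the clause headed by 'expected'; does not c-command the pronoun — Principle B does not apply; allowed.
— Alice's mentor: subject of the clause headed by 'expected'; c-commands the pronoun within its binding domain — blocked (Principle B).
— Freya's assistant: subject of the clause headed by 'alleged'; c-commands the pronoun but lies outside its binding domain — allowed.
— Sofia: subject of the matrix clause; c-commands the pronoun but lies outside its binding domain — allowed.

Alice, Freya's assistant, Sofia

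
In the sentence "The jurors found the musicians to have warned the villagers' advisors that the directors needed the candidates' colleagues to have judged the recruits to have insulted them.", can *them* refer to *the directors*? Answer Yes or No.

*them* is a pronoun; Principle B requires it to be free in its binding domain — the clause headed by 'insulted'.
— the directors: subject of the clause headed by 'needed'; c-commands the pronoun but lies outside its binding domain — allowed.

Yes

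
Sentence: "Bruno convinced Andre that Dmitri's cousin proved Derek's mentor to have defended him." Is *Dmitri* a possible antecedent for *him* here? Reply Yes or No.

*him* is a pronoun; Principle B requires it to be free in its binding domain — the clause headed by 'defended'.
— Dmitri: possessor inside the subject DP of the clause headed by 'proved'; does not c-command the pronoun — Principle B does not apply; allowed.

Yes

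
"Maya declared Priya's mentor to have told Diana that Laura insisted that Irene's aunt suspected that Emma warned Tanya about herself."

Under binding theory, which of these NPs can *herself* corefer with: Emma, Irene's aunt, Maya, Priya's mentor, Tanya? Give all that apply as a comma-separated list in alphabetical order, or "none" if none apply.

Emma, Tanya

*herself* is a reflexive; Principle A requires it to be bound within its binding domain — the clause headed by 'warned'.
— Emma: subject of the clause headed by 'warned'; c-commands the reflexive within its binding domain — allowed (Principle A).
— Irene's aunt: subject of the clause headed by 'suspected'; c-commands the reflexive but lies outside its binding domain — cannot bind it (Principle A).
— Maya: subject of the matrix clause; c-commands the reflexive but lies outside its binding domain — cannot bind it (Principle A).
— Priya's mentor: subject of the clause headed by 'told'; c-commands the reflexive but lies outside its binding domain — cannot bind it (Principle A).
— Tanya: object of the clause headed by 'warned'; c-commands the reflexive within its binding domain — allowed (Principle A).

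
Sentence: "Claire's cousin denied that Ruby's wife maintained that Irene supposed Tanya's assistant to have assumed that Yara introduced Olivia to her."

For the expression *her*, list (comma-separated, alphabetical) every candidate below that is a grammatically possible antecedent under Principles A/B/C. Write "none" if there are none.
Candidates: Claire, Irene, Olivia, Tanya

Claire, Irene, Tanya

*her* is a pronoun; Principle B requires it to be free in its binding domain — the clause headed by 'introduced'.
— Claire: possessor inside the subject DP of the matrix clause; does not c-command the pronoun — Principle B does not apply; allowed.
— Irene: subject of the clause headed by 'supposed'; c-commands the pronoun but lies outside its binding domain — allowed.
— Olivia: object of the clause headed by 'introduced'; c-commands the pronoun within its binding domain — blocked (Principle B).
— Tanya: possessor inside the subject DP of the clause headed by 'assumed'; does not c-command the pronoun — Principle B does not apply; allowed.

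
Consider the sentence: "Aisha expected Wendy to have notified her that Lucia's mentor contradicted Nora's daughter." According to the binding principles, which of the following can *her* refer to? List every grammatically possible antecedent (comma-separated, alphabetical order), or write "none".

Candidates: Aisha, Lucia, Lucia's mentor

Aisha

*her* is a pronoun; Principle B requires it to be free in its binding domain — the clause headed by 'notified'.
— Aisha: subject of the matrix clause; c-commands the pronoun but lies outside its binding domain — allowed.
— Lucia: possessor inside the subject DP of the clause headed by 'contradicted'; is c-commanded by the pronoun; coreference would bind this R-expression — blocked (Principle C).
— Lucia's mentor: subject of the clause headed by 'contradicted'; is c-commanded by the pronoun; coreference would bind this R-expression — blocked (Principle C).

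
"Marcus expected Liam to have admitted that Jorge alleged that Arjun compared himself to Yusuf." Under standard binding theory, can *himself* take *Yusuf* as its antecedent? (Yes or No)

No

*himself* is a reflexive; Principle A requires it to be bound within its binding domain — the clause headed by 'compared'.
— Yusuf: second object of the clause headed by 'compared'; does not c-command the reflexive — cannot bind it (Principle A).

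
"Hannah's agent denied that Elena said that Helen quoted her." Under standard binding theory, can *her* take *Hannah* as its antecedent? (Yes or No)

*her* is a pronoun; Principle B requires it to be free in its binding domain — the clause headed by 'quoted'.
— Hannah: possessor inside the subject DP of the matrix clause; does not c-command the pronoun — Principle B does not apply; allowed.

Yes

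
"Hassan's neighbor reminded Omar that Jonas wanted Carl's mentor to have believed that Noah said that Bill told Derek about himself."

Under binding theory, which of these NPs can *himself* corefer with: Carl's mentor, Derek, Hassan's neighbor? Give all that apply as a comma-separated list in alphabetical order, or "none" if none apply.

Derek

*himself* is a reflexive; Principle A requires it to be bound within its binding domain — the clause headed by 'told'.
— Carl's mentor: subject of the clause headed by 'believed'; c-commands the reflexive but lies outside its binding domain — cannot bind it (Principle A).
— Derek: object of the clause headed by 'told'; c-commands the reflexive within its binding domain — allowed (Principle A).
— Hassan's neighbor: subject of the matrix clause; c-commands the reflexive but lies outside its binding domain — cannot bind it (Principle A).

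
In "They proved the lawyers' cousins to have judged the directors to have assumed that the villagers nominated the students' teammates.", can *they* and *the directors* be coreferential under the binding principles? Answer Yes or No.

No

*the directors* is an R-expression; Principle C requires it to be free (not bound by any c-commanding expression).
— they: subject of the matrix clause; the pronoun c-commands the R-expression — coreference blocked (Principle C).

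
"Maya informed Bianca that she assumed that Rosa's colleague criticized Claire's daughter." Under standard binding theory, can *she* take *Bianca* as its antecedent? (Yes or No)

*she* is a pronoun; Principle B requires it to be free in its binding domain — the clause headed by 'assumed'.
— Bianca: object of the matrix clause; c-commands the pronoun but lies outside its binding domain — allowed.

Yes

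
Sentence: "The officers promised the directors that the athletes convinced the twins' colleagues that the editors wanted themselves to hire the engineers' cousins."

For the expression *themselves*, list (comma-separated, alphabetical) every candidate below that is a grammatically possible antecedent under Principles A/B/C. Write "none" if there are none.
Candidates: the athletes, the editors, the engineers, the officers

the editors

*themselves* is a reflexive; Principle A requires it to be bound within its binding domain — the clause headed by 'wanted'.
— the athletes: subject of the clause headed by 'convinced'; c-commands the reflexive but lies outside its binding domain — cannot bind it (Principle A).
— the editors: subject of the clause headed by 'wanted'; c-commands the reflexive within its binding domain — allowed (Principle A).
— the engineers: possessor inside the object DP of the clause headed by 'hire'; does not c-command the reflexive — cannot bind it (Principle A).
— the officers: subject of the matrix clause; c-commands the reflexive but lies outside its binding domain — cannot bind it (Principle A).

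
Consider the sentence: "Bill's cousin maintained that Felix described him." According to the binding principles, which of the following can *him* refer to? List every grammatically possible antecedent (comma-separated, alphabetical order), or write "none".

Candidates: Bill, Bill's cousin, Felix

Bill, Bill's cousin

*him* is a pronoun; Principle B requires it to be free in its binding domain — the clause headed by 'described'.
— Bill: possessor inside the subject DP of the matrix clause; does not c-command the pronoun — Principle B does not apply; allowed.
— Bill's cousin: subject of the matrix clause; c-commands the pronoun but lies outside its binding domain — allowed.
— Felix: subject of the clause headed by 'described'; c-commands the pronoun within its binding domain — blocked (Principle B).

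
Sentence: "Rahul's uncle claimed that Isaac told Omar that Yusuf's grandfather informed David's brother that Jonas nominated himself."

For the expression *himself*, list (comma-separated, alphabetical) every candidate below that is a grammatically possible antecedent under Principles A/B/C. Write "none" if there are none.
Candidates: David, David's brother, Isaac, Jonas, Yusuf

Jonas

*himself* is a reflexive; Principle A requires it to be bound within its binding domain — the clause headed by 'nominated'.
— David: possessor inside the object DP of the clause headed by 'informed'; does not c-command the reflexive — cannot bind it (Principle A).
— David's brother: object of the clause headed by 'informed'; c-commands the reflexive but lies outside its binding domain — cannot bind it (Principle A).
— Isaac: subject of the clause headed by 'told'; c-commands the reflexive but lies outside its binding domain — cannot bind it (Principle A).
— Jonas: subject of the clause headed by 'nominated'; c-commands the reflexive within its binding domain — allowed (Principle A).
— Yusuf: possessor inside the subject DP of the clause headed by 'informed'; does not c-command the reflexive — cannot bind it (Principle A).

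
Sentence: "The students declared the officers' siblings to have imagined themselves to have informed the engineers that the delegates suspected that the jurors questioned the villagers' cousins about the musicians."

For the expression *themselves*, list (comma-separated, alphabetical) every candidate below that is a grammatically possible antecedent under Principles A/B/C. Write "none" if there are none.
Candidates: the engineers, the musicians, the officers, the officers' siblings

*themselves* is a reflexive; Principle A requires it to be bound within its binding domain — the clause headed by 'imagined'.
— the engineers: object of the clause headed by 'informed'; does not c-command the reflexive — cannot bind it (Principle A).
— the musicians: second object of the clause headed by 'questioned'; does not c-command the reflexive — cannot bind it (Principle A).
— the officers: possessor inside the subject DP of the clause headed by 'imagined'; does not c-command the reflexive — cannot bind it (Principle A).
— the officers' siblings: subject of the clause headed by 'imagined'; c-commands the reflexive within its binding domain — allowed (Principle A).

the officers' siblings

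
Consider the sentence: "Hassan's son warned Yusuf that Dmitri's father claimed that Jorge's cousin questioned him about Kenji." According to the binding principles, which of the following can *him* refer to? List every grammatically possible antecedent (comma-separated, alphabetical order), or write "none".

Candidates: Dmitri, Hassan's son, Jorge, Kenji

Dmitri, Hassan's son, Jorge

*him* is a pronoun; Principle B requires it to be free in its binding domain — the clause headed by 'questioned'.
— Dmitri: possessor inside the subject DP of the clause headed by 'claimed'; does not c-command the pronoun — Principle B does not apply; allowed.
— Hassan's son: subject of the matrix clause; c-commands the pronoun but lies outside its binding domain — allowed.
— Jorge: possessor inside the subject DP of the clause headed by 'questioned'; does not c-command the pronoun — Principle B does not apply; allowed.
— Kenji: second object of the clause headed by 'questioned'; is c-commanded by the pronoun; coreference would bind this R-expression — blocked (Principle C).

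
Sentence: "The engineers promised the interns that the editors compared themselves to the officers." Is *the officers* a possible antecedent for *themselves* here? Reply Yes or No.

*themselves* is a reflexive; Principle A requires it to be bound within its binding domain — the clause headed by 'compared'.
— the officers: second object of the clause headed by 'compared'; does not c-command the reflexive — cannot bind it (Principle A).

No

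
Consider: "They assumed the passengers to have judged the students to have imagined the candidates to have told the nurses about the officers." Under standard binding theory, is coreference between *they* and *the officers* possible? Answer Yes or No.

No

*the officers* is an R-expression; Principle C requires it to be free (not bound by any c-commanding expression).
— they: subject of the matrix clause; the pronoun c-commands the R-expression — coreference blocked (Principle C).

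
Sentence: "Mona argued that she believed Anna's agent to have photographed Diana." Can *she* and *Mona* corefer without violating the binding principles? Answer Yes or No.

Yes

*Mona* is an R-expression; Principle C requires it to be free (not bound by any c-commanding expression).
— she: subject of the clause headed by 'believed'; the pronoun does not c-command the R-expression — coreference allowed.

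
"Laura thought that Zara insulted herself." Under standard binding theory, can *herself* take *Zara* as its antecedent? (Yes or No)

*herself* is a reflexive; Principle A requires it to be bound within its binding domain — the clause headed by 'insulted'.
— Zara: subject of the clause headed by 'insulted'; c-commands the reflexive within its binding domain — allowed (Principle A).

Yes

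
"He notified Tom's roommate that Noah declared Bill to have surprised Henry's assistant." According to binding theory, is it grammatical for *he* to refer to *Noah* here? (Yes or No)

*Noah* is an R-expression; Principle C requires it to be free (not bound by any c-commanding expression).
— he: subject of the matrix clause; the pronoun c-commands the R-expression — coreference blocked (Principle C).

No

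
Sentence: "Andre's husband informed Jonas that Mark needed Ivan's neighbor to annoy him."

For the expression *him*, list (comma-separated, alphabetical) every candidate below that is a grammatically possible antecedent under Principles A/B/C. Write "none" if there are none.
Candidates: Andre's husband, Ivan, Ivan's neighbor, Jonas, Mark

*him* is a pronoun; Principle B requires it to be free in its binding domain — the clause headed by 'annoy'.
— Andre's husband: subject of the matrix clause; c-commands the pronoun but lies outside its binding domain — allowed.
— Ivan: possessor inside the subject DP of the clause headed by 'annoy'; does not c-command the pronoun — Principle B does not apply; allowed.
— Ivan's neighbor: subject of the clause headed by 'annoy'; c-commands the pronoun within its binding domain — blocked (Principle B).
— Jonas: object of the matrix clause; c-commands the pronoun but lies outside its binding domain — allowed.
— Mark: subject of the clause headed by 'needed'; c-commands the pronoun but lies outside its binding domain — allowed.

Andre's husband, Ivan, Jonas, Mark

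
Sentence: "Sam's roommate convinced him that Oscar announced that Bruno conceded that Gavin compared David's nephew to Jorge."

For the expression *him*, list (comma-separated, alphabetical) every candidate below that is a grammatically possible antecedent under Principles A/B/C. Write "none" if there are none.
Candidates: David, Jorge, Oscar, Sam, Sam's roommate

*him* is a pronoun; Principle B requires it to be free in its binding domain — the matrix clause.
— David: possessor inside the object DP of the clause headed by 'compared'; is c-commanded by the pronoun; coreference would bind this R-expression — blocked (Principle C).
— Jorge: second object of the clause headed by 'compared'; is c-commanded by the pronoun; coreference would bind this R-expression — blocked (Principle C).
— Oscar: subject of the clause headed by 'announced'; is c-commanded by the pronoun; coreference would bind this R-expression — blocked (Principle C).
— Sam: possessor inside the subject DP of the matrix clause; does not c-command the pronoun — Principle B does not apply; allowed.
— Sam's roommate: subject of the matrix clause; c-commands the pronoun within its binding domain — blocked (Principle B).

Sam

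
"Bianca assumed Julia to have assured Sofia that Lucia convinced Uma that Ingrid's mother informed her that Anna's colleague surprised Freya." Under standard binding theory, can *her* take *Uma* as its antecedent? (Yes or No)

*her* is a pronoun; Principle B requires it to be free in its binding domain — the clause headed by 'informed'.
— Uma: object of the clause headed by 'convinced'; c-commands the pronoun but lies outside its binding domain — allowed.

Yes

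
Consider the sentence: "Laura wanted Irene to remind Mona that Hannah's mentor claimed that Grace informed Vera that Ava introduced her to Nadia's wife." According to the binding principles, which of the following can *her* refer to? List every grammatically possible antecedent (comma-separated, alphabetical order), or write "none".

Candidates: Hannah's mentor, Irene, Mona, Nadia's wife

Hannah's mentor, Irene, Mona

*her* is a pronoun; Principle B requires it to be free in its binding domain — the clause headed by 'introduced'.
— Hannah's mentor: subject of the clause headed by 'claimed'; c-commands the pronoun but lies outside its binding domain — allowed.
— Irene: subject of the clause headed by 'remind'; c-commands the pronoun but lies outside its binding domain — allowed.
— Mona: object of the clause headed by 'remind'; c-commands the pronoun but lies outside its binding domain — allowed.
— Nadia's wife: second object of the clause headed by 'introduced'; is c-commanded by the pronoun; coreference would bind this R-expression — blocked (Principle C).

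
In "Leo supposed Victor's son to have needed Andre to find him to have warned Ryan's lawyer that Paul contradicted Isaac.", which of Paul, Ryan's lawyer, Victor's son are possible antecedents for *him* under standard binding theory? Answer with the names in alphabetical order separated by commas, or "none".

Victor's son

*him* is a pronoun; Principle B requires it to be free in its binding domain — the clause headed by 'find'.
— Paul: subject of the clause headed by 'contradicted'; is c-commanded by the pronoun; coreference would bind this R-expression — blocked (Principle C).
— Ryan's lawyer: object of the clause headed by 'warned'; is c-commanded by the pronoun; coreference would bind this R-expression — blocked (Principle C).
— Victor's son: subject of the clause headed by 'needed'; c-commands the pronoun but lies outside its binding domain — allowed.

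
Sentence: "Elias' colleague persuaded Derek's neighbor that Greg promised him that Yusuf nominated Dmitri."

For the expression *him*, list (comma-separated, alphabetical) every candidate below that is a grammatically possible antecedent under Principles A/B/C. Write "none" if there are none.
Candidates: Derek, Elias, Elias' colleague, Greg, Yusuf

Derek, Elias, Elias' colleague

*him* is a pronoun; Principle B requires it to be free in its binding domain — the clause headed by 'promised'.
— Derek: possessor inside the object DP of the matrix clause; does not c-command the pronoun — Principle B does not apply; allowed.
— Elias: possessor inside the subject DP of the matrix clause; does not c-command the pronoun — Principle B does not apply; allowed.
— Elias' colleague: subject of the matrix clause; c-commands the pronoun but lies outside its binding domain — allowed.
— Greg: subject of the clause headed by 'promised'; c-commands the pronoun within its binding domain — blocked (Principle B).
— Yusuf: subject of the clause headed by 'nominated'; is c-commanded by the pronoun; coreference would bind this R-expression — blocked (Principle C).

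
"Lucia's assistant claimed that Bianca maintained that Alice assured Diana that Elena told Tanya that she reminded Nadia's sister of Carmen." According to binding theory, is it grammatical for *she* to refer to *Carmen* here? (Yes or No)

No

*Carmen* is an R-expression; Principle C requires it to be free (not bound by any c-commanding expression).
— she: subject of the clause headed by 'reminded'; the pronoun c-commands the R-expression — coreference blocked (Principle C).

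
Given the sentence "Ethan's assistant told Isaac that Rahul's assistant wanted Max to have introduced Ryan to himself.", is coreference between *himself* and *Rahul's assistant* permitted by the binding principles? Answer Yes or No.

No

*himself* is a reflexive; Principle A requires it to be bound within its binding domain — the clause headed by 'introduced'.
— Rahul's assistant: subject of the clause headed by 'wanted'; c-commands the reflexive but lies outside its binding domain — cannot bind it (Principle A).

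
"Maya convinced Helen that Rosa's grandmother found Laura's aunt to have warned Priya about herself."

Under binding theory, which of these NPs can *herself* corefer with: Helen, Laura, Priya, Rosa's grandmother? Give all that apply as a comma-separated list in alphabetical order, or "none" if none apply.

Priya

*herself* is a reflexive; Principle A requires it to be bound within its binding domain — the clause headed by 'warned'.
— Helen: object of the matrix clause; c-commands the reflexive but lies outside its binding domain — cannot bind it (Principle A).
— Laura: possessor inside the subject DP of the clause headed by 'warned'; does not c-command the reflexive — cannot bind it (Principle A).
— Priya: object of the clause headed by 'warned'; c-commands the reflexive within its binding domain — allowed (Principle A).
— Rosa's grandmother: subject of the clause headed by 'found'; c-commands the reflexive but lies outside its binding domain — cannot bind it (Principle A).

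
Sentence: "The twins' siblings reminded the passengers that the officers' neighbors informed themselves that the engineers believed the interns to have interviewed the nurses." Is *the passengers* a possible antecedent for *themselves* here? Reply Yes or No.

No

*themselves* is a reflexive; Principle A requires it to be bound within its binding domain — the clause headed by 'informed'.
— the passengers: object of the matrix clause; c-commands the reflexive but lies outside its binding domain — cannot bind it (Principle A).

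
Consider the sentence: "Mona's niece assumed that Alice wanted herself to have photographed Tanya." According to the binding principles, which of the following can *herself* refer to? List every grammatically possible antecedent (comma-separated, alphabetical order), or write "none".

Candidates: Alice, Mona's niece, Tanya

Alice

*herself* is a reflexive; Principle A requires it to be bound within its binding domain — the clause headed by 'wanted'.
— Alice: subject of the clause headed by 'wanted'; c-commands the reflexive within its binding domain — allowed (Principle A).
— Mona's niece: subject of the matrix clause; c-commands the reflexive but lies outside its binding domain — cannot bind it (Principle A).
— Tanya: object of the clause headed by 'photographed'; does not c-command the reflexive — cannot bind it (Principle A).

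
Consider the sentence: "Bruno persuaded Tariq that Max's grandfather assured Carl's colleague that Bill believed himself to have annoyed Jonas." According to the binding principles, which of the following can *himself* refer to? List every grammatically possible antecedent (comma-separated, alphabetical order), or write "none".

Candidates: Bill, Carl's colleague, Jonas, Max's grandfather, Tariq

Bill

*himself* is a reflexive; Principle A requires it to be bound within its binding domain — the clause headed by 'believed'.
— Bill: subject of the clause headed by 'believed'; c-commands the reflexive within its binding domain — allowed (Principle A).
— Carl's colleague: object of the clause headed by 'assured'; c-commands the reflexive but lies outside its binding domain — cannot bind it (Principle A).
— Jonas: object of the clause headed by 'annoyed'; does not c-command the reflexive — cannot bind it (Principle A).
— Max's grandfather: subject of the clause headed by 'assured'; c-commands the reflexive but lies outside its binding domain — cannot bind it (Principle A).
— Tariq: object of the matrix clause; c-commands the reflexive but lies outside its binding domain — cannot bind it (Principle A).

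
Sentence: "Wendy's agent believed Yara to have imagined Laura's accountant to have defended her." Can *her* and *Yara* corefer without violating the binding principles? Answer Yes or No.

*Yara* is an R-expression; Principle C requires it to be free (not bound by any c-commanding expression).
— her: object of the clause headed by 'defended'; the pronoun does not c-command the R-expression — coreference allowed.

Yes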